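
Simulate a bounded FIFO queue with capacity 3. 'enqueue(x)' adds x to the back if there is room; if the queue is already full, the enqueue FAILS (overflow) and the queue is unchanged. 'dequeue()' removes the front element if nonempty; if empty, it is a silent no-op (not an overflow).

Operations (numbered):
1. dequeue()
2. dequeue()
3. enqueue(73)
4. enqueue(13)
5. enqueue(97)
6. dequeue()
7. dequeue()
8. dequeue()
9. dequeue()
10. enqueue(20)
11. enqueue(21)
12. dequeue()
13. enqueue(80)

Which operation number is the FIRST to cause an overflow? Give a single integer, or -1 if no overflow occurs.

Answer: -1

Derivation:
1. dequeue(): empty, no-op, size=0
2. dequeue(): empty, no-op, size=0
3. enqueue(73): size=1
4. enqueue(13): size=2
5. enqueue(97): size=3
6. dequeue(): size=2
7. dequeue(): size=1
8. dequeue(): size=0
9. dequeue(): empty, no-op, size=0
10. enqueue(20): size=1
11. enqueue(21): size=2
12. dequeue(): size=1
13. enqueue(80): size=2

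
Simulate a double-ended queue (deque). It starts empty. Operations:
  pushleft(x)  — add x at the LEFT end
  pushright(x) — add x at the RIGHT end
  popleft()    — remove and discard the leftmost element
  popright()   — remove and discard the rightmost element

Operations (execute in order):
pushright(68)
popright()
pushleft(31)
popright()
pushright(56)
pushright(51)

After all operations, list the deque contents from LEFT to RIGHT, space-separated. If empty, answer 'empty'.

pushright(68): [68]
popright(): []
pushleft(31): [31]
popright(): []
pushright(56): [56]
pushright(51): [56, 51]

Answer: 56 51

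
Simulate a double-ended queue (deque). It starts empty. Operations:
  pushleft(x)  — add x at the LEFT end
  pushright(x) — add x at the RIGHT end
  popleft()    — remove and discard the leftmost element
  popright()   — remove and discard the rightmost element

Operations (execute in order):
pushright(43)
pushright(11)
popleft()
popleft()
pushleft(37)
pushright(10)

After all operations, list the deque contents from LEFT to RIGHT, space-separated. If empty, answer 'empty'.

Answer: 37 10

Derivation:
pushright(43): [43]
pushright(11): [43, 11]
popleft(): [11]
popleft(): []
pushleft(37): [37]
pushright(10): [37, 10]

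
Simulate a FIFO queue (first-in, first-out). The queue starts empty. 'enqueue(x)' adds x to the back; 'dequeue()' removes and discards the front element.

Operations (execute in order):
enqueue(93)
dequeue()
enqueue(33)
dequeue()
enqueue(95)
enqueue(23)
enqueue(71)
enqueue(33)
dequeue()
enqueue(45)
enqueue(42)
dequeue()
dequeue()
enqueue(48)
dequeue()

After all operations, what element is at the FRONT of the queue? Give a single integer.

Answer: 45

Derivation:
enqueue(93): queue = [93]
dequeue(): queue = []
enqueue(33): queue = [33]
dequeue(): queue = []
enqueue(95): queue = [95]
enqueue(23): queue = [95, 23]
enqueue(71): queue = [95, 23, 71]
enqueue(33): queue = [95, 23, 71, 33]
dequeue(): queue = [23, 71, 33]
enqueue(45): queue = [23, 71, 33, 45]
enqueue(42): queue = [23, 71, 33, 45, 42]
dequeue(): queue = [71, 33, 45, 42]
dequeue(): queue = [33, 45, 42]
enqueue(48): queue = [33, 45, 42, 48]
dequeue(): queue = [45, 42, 48]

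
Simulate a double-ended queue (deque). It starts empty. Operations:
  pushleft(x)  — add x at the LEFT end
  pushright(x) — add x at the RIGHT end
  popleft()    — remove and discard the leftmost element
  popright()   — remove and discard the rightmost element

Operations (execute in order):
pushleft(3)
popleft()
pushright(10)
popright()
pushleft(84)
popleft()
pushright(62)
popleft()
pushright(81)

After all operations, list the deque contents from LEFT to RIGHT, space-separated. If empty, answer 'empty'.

Answer: 81

Derivation:
pushleft(3): [3]
popleft(): []
pushright(10): [10]
popright(): []
pushleft(84): [84]
popleft(): []
pushright(62): [62]
popleft(): []
pushright(81): [81]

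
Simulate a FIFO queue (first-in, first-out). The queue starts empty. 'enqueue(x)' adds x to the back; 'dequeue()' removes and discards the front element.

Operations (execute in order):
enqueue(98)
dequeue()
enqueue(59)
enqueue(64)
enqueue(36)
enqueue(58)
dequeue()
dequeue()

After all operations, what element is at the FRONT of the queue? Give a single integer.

Answer: 36

Derivation:
enqueue(98): queue = [98]
dequeue(): queue = []
enqueue(59): queue = [59]
enqueue(64): queue = [59, 64]
enqueue(36): queue = [59, 64, 36]
enqueue(58): queue = [59, 64, 36, 58]
dequeue(): queue = [64, 36, 58]
dequeue(): queue = [36, 58]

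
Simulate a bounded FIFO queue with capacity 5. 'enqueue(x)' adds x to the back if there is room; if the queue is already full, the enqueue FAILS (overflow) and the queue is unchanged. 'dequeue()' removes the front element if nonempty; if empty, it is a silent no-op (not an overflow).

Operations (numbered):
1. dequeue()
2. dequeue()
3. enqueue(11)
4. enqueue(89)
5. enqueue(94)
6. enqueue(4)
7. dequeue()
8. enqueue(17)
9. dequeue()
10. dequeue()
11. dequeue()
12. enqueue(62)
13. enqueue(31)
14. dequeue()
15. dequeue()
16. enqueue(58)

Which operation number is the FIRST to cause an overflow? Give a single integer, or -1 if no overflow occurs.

1. dequeue(): empty, no-op, size=0
2. dequeue(): empty, no-op, size=0
3. enqueue(11): size=1
4. enqueue(89): size=2
5. enqueue(94): size=3
6. enqueue(4): size=4
7. dequeue(): size=3
8. enqueue(17): size=4
9. dequeue(): size=3
10. dequeue(): size=2
11. dequeue(): size=1
12. enqueue(62): size=2
13. enqueue(31): size=3
14. dequeue(): size=2
15. dequeue(): size=1
16. enqueue(58): size=2

Answer: -1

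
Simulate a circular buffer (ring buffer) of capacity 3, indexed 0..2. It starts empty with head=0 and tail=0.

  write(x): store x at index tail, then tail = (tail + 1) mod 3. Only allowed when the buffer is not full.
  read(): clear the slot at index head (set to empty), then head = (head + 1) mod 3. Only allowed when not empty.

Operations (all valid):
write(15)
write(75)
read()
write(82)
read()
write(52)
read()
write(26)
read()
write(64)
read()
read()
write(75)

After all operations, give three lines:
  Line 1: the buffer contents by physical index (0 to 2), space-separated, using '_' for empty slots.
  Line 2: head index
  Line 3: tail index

write(15): buf=[15 _ _], head=0, tail=1, size=1
write(75): buf=[15 75 _], head=0, tail=2, size=2
read(): buf=[_ 75 _], head=1, tail=2, size=1
write(82): buf=[_ 75 82], head=1, tail=0, size=2
read(): buf=[_ _ 82], head=2, tail=0, size=1
write(52): buf=[52 _ 82], head=2, tail=1, size=2
read(): buf=[52 _ _], head=0, tail=1, size=1
write(26): buf=[52 26 _], head=0, tail=2, size=2
read(): buf=[_ 26 _], head=1, tail=2, size=1
write(64): buf=[_ 26 64], head=1, tail=0, size=2
read(): buf=[_ _ 64], head=2, tail=0, size=1
read(): buf=[_ _ _], head=0, tail=0, size=0
write(75): buf=[75 _ _], head=0, tail=1, size=1

Answer: 75 _ _
0
1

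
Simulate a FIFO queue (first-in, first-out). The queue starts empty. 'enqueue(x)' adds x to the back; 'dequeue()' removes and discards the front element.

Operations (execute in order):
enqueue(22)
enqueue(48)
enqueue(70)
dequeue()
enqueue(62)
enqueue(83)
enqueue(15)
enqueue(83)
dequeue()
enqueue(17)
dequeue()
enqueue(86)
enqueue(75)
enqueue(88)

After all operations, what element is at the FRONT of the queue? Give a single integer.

enqueue(22): queue = [22]
enqueue(48): queue = [22, 48]
enqueue(70): queue = [22, 48, 70]
dequeue(): queue = [48, 70]
enqueue(62): queue = [48, 70, 62]
enqueue(83): queue = [48, 70, 62, 83]
enqueue(15): queue = [48, 70, 62, 83, 15]
enqueue(83): queue = [48, 70, 62, 83, 15, 83]
dequeue(): queue = [70, 62, 83, 15, 83]
enqueue(17): queue = [70, 62, 83, 15, 83, 17]
dequeue(): queue = [62, 83, 15, 83, 17]
enqueue(86): queue = [62, 83, 15, 83, 17, 86]
enqueue(75): queue = [62, 83, 15, 83, 17, 86, 75]
enqueue(88): queue = [62, 83, 15, 83, 17, 86, 75, 88]

Answer: 62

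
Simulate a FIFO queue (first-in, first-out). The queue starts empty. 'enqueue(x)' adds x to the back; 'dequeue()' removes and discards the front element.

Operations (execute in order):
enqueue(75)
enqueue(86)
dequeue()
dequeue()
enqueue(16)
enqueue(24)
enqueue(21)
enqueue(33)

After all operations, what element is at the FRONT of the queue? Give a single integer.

Answer: 16

Derivation:
enqueue(75): queue = [75]
enqueue(86): queue = [75, 86]
dequeue(): queue = [86]
dequeue(): queue = []
enqueue(16): queue = [16]
enqueue(24): queue = [16, 24]
enqueue(21): queue = [16, 24, 21]
enqueue(33): queue = [16, 24, 21, 33]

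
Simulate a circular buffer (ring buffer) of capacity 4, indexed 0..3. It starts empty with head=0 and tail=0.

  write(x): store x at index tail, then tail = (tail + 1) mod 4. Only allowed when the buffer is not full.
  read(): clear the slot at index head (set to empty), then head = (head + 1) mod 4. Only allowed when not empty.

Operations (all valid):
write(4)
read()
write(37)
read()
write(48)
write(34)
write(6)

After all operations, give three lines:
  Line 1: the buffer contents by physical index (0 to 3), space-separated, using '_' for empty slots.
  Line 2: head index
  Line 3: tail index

Answer: 6 _ 48 34
2
1

Derivation:
write(4): buf=[4 _ _ _], head=0, tail=1, size=1
read(): buf=[_ _ _ _], head=1, tail=1, size=0
write(37): buf=[_ 37 _ _], head=1, tail=2, size=1
read(): buf=[_ _ _ _], head=2, tail=2, size=0
write(48): buf=[_ _ 48 _], head=2, tail=3, size=1
write(34): buf=[_ _ 48 34], head=2, tail=0, size=2
write(6): buf=[6 _ 48 34], head=2, tail=1, size=3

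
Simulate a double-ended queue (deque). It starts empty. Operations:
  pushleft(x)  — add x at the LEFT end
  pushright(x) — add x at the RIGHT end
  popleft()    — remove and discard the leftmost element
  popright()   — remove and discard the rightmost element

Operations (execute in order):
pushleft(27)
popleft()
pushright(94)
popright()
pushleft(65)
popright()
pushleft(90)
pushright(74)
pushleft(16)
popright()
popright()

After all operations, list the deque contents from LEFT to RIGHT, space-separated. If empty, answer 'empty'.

Answer: 16

Derivation:
pushleft(27): [27]
popleft(): []
pushright(94): [94]
popright(): []
pushleft(65): [65]
popright(): []
pushleft(90): [90]
pushright(74): [90, 74]
pushleft(16): [16, 90, 74]
popright(): [16, 90]
popright(): [16]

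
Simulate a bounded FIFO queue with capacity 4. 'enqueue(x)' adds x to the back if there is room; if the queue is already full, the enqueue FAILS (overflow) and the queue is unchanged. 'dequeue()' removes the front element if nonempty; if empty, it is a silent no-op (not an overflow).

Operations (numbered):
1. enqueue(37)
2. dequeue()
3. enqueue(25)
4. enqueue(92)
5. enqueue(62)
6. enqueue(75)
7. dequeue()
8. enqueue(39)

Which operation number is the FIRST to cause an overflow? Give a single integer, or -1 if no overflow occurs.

1. enqueue(37): size=1
2. dequeue(): size=0
3. enqueue(25): size=1
4. enqueue(92): size=2
5. enqueue(62): size=3
6. enqueue(75): size=4
7. dequeue(): size=3
8. enqueue(39): size=4

Answer: -1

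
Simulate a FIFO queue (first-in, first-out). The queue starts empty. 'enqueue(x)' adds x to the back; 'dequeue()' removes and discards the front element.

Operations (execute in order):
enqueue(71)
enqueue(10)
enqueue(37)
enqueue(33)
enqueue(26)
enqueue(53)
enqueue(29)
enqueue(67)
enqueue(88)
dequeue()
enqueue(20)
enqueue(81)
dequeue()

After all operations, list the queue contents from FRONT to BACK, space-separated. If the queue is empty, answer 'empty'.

Answer: 37 33 26 53 29 67 88 20 81

Derivation:
enqueue(71): [71]
enqueue(10): [71, 10]
enqueue(37): [71, 10, 37]
enqueue(33): [71, 10, 37, 33]
enqueue(26): [71, 10, 37, 33, 26]
enqueue(53): [71, 10, 37, 33, 26, 53]
enqueue(29): [71, 10, 37, 33, 26, 53, 29]
enqueue(67): [71, 10, 37, 33, 26, 53, 29, 67]
enqueue(88): [71, 10, 37, 33, 26, 53, 29, 67, 88]
dequeue(): [10, 37, 33, 26, 53, 29, 67, 88]
enqueue(20): [10, 37, 33, 26, 53, 29, 67, 88, 20]
enqueue(81): [10, 37, 33, 26, 53, 29, 67, 88, 20, 81]
dequeue(): [37, 33, 26, 53, 29, 67, 88, 20, 81]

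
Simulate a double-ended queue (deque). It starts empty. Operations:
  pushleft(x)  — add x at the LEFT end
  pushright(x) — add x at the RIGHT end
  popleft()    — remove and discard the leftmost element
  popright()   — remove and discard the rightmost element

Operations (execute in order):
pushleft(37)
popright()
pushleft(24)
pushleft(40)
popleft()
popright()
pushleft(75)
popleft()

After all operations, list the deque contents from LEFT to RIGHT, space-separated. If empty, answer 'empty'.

Answer: empty

Derivation:
pushleft(37): [37]
popright(): []
pushleft(24): [24]
pushleft(40): [40, 24]
popleft(): [24]
popright(): []
pushleft(75): [75]
popleft(): []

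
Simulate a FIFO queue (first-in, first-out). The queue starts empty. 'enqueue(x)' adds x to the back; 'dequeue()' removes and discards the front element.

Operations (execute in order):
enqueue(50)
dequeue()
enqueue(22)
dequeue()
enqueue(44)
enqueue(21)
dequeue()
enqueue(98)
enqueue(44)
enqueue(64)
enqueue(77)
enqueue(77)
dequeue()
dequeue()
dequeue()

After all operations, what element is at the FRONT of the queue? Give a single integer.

enqueue(50): queue = [50]
dequeue(): queue = []
enqueue(22): queue = [22]
dequeue(): queue = []
enqueue(44): queue = [44]
enqueue(21): queue = [44, 21]
dequeue(): queue = [21]
enqueue(98): queue = [21, 98]
enqueue(44): queue = [21, 98, 44]
enqueue(64): queue = [21, 98, 44, 64]
enqueue(77): queue = [21, 98, 44, 64, 77]
enqueue(77): queue = [21, 98, 44, 64, 77, 77]
dequeue(): queue = [98, 44, 64, 77, 77]
dequeue(): queue = [44, 64, 77, 77]
dequeue(): queue = [64, 77, 77]

Answer: 64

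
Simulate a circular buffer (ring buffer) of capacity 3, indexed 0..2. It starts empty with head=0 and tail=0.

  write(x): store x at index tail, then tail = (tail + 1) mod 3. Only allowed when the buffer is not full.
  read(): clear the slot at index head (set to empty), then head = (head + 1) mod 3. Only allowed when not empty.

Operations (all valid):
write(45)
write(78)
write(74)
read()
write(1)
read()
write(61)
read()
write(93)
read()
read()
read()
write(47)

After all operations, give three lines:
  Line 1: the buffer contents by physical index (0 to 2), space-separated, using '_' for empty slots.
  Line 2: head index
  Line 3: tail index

Answer: 47 _ _
0
1

Derivation:
write(45): buf=[45 _ _], head=0, tail=1, size=1
write(78): buf=[45 78 _], head=0, tail=2, size=2
write(74): buf=[45 78 74], head=0, tail=0, size=3
read(): buf=[_ 78 74], head=1, tail=0, size=2
write(1): buf=[1 78 74], head=1, tail=1, size=3
read(): buf=[1 _ 74], head=2, tail=1, size=2
write(61): buf=[1 61 74], head=2, tail=2, size=3
read(): buf=[1 61 _], head=0, tail=2, size=2
write(93): buf=[1 61 93], head=0, tail=0, size=3
read(): buf=[_ 61 93], head=1, tail=0, size=2
read(): buf=[_ _ 93], head=2, tail=0, size=1
read(): buf=[_ _ _], head=0, tail=0, size=0
write(47): buf=[47 _ _], head=0, tail=1, size=1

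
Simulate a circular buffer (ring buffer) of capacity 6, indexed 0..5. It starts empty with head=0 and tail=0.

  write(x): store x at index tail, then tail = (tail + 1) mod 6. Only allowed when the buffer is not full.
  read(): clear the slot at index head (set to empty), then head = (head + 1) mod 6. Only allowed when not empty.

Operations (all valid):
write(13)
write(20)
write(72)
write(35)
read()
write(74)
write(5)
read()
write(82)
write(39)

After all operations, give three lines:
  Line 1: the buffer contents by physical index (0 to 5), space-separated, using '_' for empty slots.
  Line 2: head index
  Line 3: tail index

Answer: 82 39 72 35 74 5
2
2

Derivation:
write(13): buf=[13 _ _ _ _ _], head=0, tail=1, size=1
write(20): buf=[13 20 _ _ _ _], head=0, tail=2, size=2
write(72): buf=[13 20 72 _ _ _], head=0, tail=3, size=3
write(35): buf=[13 20 72 35 _ _], head=0, tail=4, size=4
read(): buf=[_ 20 72 35 _ _], head=1, tail=4, size=3
write(74): buf=[_ 20 72 35 74 _], head=1, tail=5, size=4
write(5): buf=[_ 20 72 35 74 5], head=1, tail=0, size=5
read(): buf=[_ _ 72 35 74 5], head=2, tail=0, size=4
write(82): buf=[82 _ 72 35 74 5], head=2, tail=1, size=5
write(39): buf=[82 39 72 35 74 5], head=2, tail=2, size=6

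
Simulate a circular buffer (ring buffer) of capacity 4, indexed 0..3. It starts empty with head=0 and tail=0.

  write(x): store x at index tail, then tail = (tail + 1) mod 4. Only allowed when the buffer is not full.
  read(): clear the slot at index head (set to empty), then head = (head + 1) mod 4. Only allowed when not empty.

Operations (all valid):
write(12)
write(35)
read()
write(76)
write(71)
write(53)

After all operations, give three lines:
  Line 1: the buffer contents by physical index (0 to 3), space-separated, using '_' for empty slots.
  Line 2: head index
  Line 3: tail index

Answer: 53 35 76 71
1
1

Derivation:
write(12): buf=[12 _ _ _], head=0, tail=1, size=1
write(35): buf=[12 35 _ _], head=0, tail=2, size=2
read(): buf=[_ 35 _ _], head=1, tail=2, size=1
write(76): buf=[_ 35 76 _], head=1, tail=3, size=2
write(71): buf=[_ 35 76 71], head=1, tail=0, size=3
write(53): buf=[53 35 76 71], head=1, tail=1, size=4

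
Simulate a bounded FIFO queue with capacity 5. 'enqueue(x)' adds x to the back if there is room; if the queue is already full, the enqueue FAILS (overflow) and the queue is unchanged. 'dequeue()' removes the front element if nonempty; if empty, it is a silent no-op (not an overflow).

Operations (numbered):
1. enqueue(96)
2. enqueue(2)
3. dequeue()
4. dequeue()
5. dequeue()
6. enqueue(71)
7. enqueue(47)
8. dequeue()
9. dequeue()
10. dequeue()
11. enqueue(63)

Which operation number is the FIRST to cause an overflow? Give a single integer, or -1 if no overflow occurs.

Answer: -1

Derivation:
1. enqueue(96): size=1
2. enqueue(2): size=2
3. dequeue(): size=1
4. dequeue(): size=0
5. dequeue(): empty, no-op, size=0
6. enqueue(71): size=1
7. enqueue(47): size=2
8. dequeue(): size=1
9. dequeue(): size=0
10. dequeue(): empty, no-op, size=0
11. enqueue(63): size=1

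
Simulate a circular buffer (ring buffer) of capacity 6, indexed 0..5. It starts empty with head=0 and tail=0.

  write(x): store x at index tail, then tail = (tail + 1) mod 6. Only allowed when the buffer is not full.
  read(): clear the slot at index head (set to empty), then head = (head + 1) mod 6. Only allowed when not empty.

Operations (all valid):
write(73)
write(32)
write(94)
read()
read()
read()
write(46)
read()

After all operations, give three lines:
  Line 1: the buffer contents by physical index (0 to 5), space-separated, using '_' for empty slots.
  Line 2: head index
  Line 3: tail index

write(73): buf=[73 _ _ _ _ _], head=0, tail=1, size=1
write(32): buf=[73 32 _ _ _ _], head=0, tail=2, size=2
write(94): buf=[73 32 94 _ _ _], head=0, tail=3, size=3
read(): buf=[_ 32 94 _ _ _], head=1, tail=3, size=2
read(): buf=[_ _ 94 _ _ _], head=2, tail=3, size=1
read(): buf=[_ _ _ _ _ _], head=3, tail=3, size=0
write(46): buf=[_ _ _ 46 _ _], head=3, tail=4, size=1
read(): buf=[_ _ _ _ _ _], head=4, tail=4, size=0

Answer: _ _ _ _ _ _
4
4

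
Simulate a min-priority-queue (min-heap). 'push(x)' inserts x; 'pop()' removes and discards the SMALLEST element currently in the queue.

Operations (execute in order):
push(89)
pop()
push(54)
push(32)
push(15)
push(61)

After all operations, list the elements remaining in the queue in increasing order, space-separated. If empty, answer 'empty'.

Answer: 15 32 54 61

Derivation:
push(89): heap contents = [89]
pop() → 89: heap contents = []
push(54): heap contents = [54]
push(32): heap contents = [32, 54]
push(15): heap contents = [15, 32, 54]
push(61): heap contents = [15, 32, 54, 61]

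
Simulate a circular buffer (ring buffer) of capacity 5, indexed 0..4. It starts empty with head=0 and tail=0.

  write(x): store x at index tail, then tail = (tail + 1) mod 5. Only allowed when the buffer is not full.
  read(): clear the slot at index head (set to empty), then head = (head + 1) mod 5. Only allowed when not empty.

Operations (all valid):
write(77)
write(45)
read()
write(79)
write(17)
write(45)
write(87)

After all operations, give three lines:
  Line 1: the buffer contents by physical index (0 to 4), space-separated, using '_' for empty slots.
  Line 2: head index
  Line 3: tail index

Answer: 87 45 79 17 45
1
1

Derivation:
write(77): buf=[77 _ _ _ _], head=0, tail=1, size=1
write(45): buf=[77 45 _ _ _], head=0, tail=2, size=2
read(): buf=[_ 45 _ _ _], head=1, tail=2, size=1
write(79): buf=[_ 45 79 _ _], head=1, tail=3, size=2
write(17): buf=[_ 45 79 17 _], head=1, tail=4, size=3
write(45): buf=[_ 45 79 17 45], head=1, tail=0, size=4
write(87): buf=[87 45 79 17 45], head=1, tail=1, size=5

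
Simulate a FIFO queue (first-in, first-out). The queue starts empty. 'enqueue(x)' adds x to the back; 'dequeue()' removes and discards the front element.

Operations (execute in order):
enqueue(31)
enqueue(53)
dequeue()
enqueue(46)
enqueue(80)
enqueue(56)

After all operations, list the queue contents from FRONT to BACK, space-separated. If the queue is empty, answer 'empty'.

Answer: 53 46 80 56

Derivation:
enqueue(31): [31]
enqueue(53): [31, 53]
dequeue(): [53]
enqueue(46): [53, 46]
enqueue(80): [53, 46, 80]
enqueue(56): [53, 46, 80, 56]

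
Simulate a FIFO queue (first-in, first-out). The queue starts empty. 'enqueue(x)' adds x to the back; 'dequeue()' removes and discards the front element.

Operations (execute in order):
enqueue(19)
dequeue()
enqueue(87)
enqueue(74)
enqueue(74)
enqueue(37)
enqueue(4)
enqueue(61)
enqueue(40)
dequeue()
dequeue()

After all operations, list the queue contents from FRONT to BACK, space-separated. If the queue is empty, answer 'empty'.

enqueue(19): [19]
dequeue(): []
enqueue(87): [87]
enqueue(74): [87, 74]
enqueue(74): [87, 74, 74]
enqueue(37): [87, 74, 74, 37]
enqueue(4): [87, 74, 74, 37, 4]
enqueue(61): [87, 74, 74, 37, 4, 61]
enqueue(40): [87, 74, 74, 37, 4, 61, 40]
dequeue(): [74, 74, 37, 4, 61, 40]
dequeue(): [74, 37, 4, 61, 40]

Answer: 74 37 4 61 40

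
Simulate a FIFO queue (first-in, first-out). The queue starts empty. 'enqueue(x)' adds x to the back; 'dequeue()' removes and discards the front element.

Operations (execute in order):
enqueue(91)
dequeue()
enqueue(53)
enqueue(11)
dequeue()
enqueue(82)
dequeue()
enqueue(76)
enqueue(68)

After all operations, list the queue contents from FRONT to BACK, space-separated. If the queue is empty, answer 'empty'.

enqueue(91): [91]
dequeue(): []
enqueue(53): [53]
enqueue(11): [53, 11]
dequeue(): [11]
enqueue(82): [11, 82]
dequeue(): [82]
enqueue(76): [82, 76]
enqueue(68): [82, 76, 68]

Answer: 82 76 68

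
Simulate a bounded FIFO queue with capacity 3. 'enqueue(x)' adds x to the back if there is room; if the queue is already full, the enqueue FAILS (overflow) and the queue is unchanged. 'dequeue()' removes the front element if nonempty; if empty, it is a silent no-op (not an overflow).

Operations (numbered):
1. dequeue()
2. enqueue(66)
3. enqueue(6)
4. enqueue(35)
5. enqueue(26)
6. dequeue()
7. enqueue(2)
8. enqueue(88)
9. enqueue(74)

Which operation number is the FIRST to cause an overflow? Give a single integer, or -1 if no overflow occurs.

Answer: 5

Derivation:
1. dequeue(): empty, no-op, size=0
2. enqueue(66): size=1
3. enqueue(6): size=2
4. enqueue(35): size=3
5. enqueue(26): size=3=cap → OVERFLOW (fail)
6. dequeue(): size=2
7. enqueue(2): size=3
8. enqueue(88): size=3=cap → OVERFLOW (fail)
9. enqueue(74): size=3=cap → OVERFLOW (fail)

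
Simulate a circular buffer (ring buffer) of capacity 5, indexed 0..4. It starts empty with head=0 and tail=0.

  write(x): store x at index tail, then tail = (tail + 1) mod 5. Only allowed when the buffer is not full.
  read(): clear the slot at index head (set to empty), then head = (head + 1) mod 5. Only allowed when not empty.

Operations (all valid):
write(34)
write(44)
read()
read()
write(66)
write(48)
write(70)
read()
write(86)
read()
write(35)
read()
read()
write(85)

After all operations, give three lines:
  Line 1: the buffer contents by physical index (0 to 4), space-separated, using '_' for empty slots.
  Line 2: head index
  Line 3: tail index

Answer: _ 35 85 _ _
1
3

Derivation:
write(34): buf=[34 _ _ _ _], head=0, tail=1, size=1
write(44): buf=[34 44 _ _ _], head=0, tail=2, size=2
read(): buf=[_ 44 _ _ _], head=1, tail=2, size=1
read(): buf=[_ _ _ _ _], head=2, tail=2, size=0
write(66): buf=[_ _ 66 _ _], head=2, tail=3, size=1
write(48): buf=[_ _ 66 48 _], head=2, tail=4, size=2
write(70): buf=[_ _ 66 48 70], head=2, tail=0, size=3
read(): buf=[_ _ _ 48 70], head=3, tail=0, size=2
write(86): buf=[86 _ _ 48 70], head=3, tail=1, size=3
read(): buf=[86 _ _ _ 70], head=4, tail=1, size=2
write(35): buf=[86 35 _ _ 70], head=4, tail=2, size=3
read(): buf=[86 35 _ _ _], head=0, tail=2, size=2
read(): buf=[_ 35 _ _ _], head=1, tail=2, size=1
write(85): buf=[_ 35 85 _ _], head=1, tail=3, size=2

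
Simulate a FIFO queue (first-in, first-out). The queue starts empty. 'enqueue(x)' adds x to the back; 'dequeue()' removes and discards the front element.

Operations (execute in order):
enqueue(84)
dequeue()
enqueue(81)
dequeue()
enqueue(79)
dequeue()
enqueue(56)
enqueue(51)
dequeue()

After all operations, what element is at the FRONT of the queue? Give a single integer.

Answer: 51

Derivation:
enqueue(84): queue = [84]
dequeue(): queue = []
enqueue(81): queue = [81]
dequeue(): queue = []
enqueue(79): queue = [79]
dequeue(): queue = []
enqueue(56): queue = [56]
enqueue(51): queue = [56, 51]
dequeue(): queue = [51]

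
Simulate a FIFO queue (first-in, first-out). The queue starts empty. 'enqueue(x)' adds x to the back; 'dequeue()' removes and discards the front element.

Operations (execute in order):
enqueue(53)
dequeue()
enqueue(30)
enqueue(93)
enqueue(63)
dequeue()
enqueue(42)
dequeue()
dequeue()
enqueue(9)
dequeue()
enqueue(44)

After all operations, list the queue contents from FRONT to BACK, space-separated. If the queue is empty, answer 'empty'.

Answer: 9 44

Derivation:
enqueue(53): [53]
dequeue(): []
enqueue(30): [30]
enqueue(93): [30, 93]
enqueue(63): [30, 93, 63]
dequeue(): [93, 63]
enqueue(42): [93, 63, 42]
dequeue(): [63, 42]
dequeue(): [42]
enqueue(9): [42, 9]
dequeue(): [9]
enqueue(44): [9, 44]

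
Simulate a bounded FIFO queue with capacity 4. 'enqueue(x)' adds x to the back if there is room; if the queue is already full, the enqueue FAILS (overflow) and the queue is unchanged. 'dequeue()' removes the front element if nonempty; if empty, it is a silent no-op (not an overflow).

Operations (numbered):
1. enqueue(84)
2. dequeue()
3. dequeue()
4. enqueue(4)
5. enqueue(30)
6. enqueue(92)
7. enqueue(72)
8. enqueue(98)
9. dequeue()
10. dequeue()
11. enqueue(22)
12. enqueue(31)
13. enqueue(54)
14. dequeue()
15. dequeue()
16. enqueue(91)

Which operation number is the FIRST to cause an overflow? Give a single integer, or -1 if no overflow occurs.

Answer: 8

Derivation:
1. enqueue(84): size=1
2. dequeue(): size=0
3. dequeue(): empty, no-op, size=0
4. enqueue(4): size=1
5. enqueue(30): size=2
6. enqueue(92): size=3
7. enqueue(72): size=4
8. enqueue(98): size=4=cap → OVERFLOW (fail)
9. dequeue(): size=3
10. dequeue(): size=2
11. enqueue(22): size=3
12. enqueue(31): size=4
13. enqueue(54): size=4=cap → OVERFLOW (fail)
14. dequeue(): size=3
15. dequeue(): size=2
16. enqueue(91): size=3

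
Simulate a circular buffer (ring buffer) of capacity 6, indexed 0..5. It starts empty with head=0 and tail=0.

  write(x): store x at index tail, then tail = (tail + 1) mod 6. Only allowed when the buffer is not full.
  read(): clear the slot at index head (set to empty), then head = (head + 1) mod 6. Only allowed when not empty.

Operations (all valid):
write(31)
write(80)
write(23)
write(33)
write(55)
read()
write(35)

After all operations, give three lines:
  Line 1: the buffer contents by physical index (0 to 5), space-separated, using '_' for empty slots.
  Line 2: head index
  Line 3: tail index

Answer: _ 80 23 33 55 35
1
0

Derivation:
write(31): buf=[31 _ _ _ _ _], head=0, tail=1, size=1
write(80): buf=[31 80 _ _ _ _], head=0, tail=2, size=2
write(23): buf=[31 80 23 _ _ _], head=0, tail=3, size=3
write(33): buf=[31 80 23 33 _ _], head=0, tail=4, size=4
write(55): buf=[31 80 23 33 55 _], head=0, tail=5, size=5
read(): buf=[_ 80 23 33 55 _], head=1, tail=5, size=4
write(35): buf=[_ 80 23 33 55 35], head=1, tail=0, size=5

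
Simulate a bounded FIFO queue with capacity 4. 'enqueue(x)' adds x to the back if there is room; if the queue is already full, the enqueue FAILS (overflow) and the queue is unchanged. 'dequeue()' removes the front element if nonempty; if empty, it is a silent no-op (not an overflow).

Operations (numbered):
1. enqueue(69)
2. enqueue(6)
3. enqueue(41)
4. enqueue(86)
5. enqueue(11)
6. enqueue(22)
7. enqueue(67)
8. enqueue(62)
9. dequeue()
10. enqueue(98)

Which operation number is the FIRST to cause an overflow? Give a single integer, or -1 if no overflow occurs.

Answer: 5

Derivation:
1. enqueue(69): size=1
2. enqueue(6): size=2
3. enqueue(41): size=3
4. enqueue(86): size=4
5. enqueue(11): size=4=cap → OVERFLOW (fail)
6. enqueue(22): size=4=cap → OVERFLOW (fail)
7. enqueue(67): size=4=cap → OVERFLOW (fail)
8. enqueue(62): size=4=cap → OVERFLOW (fail)
9. dequeue(): size=3
10. enqueue(98): size=4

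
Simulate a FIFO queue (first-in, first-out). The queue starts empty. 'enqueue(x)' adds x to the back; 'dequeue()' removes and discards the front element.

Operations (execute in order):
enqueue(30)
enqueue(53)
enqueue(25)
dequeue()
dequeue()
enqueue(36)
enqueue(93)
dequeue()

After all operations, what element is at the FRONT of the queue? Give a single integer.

Answer: 36

Derivation:
enqueue(30): queue = [30]
enqueue(53): queue = [30, 53]
enqueue(25): queue = [30, 53, 25]
dequeue(): queue = [53, 25]
dequeue(): queue = [25]
enqueue(36): queue = [25, 36]
enqueue(93): queue = [25, 36, 93]
dequeue(): queue = [36, 93]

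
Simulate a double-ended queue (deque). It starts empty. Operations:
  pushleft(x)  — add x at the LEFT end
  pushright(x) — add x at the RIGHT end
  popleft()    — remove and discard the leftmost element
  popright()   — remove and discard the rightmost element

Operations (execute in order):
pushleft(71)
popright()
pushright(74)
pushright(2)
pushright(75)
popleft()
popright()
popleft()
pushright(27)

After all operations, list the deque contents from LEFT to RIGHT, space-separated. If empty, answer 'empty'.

Answer: 27

Derivation:
pushleft(71): [71]
popright(): []
pushright(74): [74]
pushright(2): [74, 2]
pushright(75): [74, 2, 75]
popleft(): [2, 75]
popright(): [2]
popleft(): []
pushright(27): [27]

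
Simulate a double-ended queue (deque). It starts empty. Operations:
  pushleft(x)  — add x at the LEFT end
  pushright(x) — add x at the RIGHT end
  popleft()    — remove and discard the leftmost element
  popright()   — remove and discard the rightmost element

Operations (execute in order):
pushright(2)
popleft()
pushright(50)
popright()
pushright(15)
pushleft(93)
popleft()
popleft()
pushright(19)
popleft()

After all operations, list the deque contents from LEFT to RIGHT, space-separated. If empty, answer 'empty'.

Answer: empty

Derivation:
pushright(2): [2]
popleft(): []
pushright(50): [50]
popright(): []
pushright(15): [15]
pushleft(93): [93, 15]
popleft(): [15]
popleft(): []
pushright(19): [19]
popleft(): []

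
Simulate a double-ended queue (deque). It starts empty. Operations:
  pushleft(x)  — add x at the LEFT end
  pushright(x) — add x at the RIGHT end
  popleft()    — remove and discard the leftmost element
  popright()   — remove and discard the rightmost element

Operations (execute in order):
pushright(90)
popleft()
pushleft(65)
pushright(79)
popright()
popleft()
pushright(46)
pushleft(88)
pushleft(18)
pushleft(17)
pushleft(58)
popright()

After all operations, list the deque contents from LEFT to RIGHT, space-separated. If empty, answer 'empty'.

pushright(90): [90]
popleft(): []
pushleft(65): [65]
pushright(79): [65, 79]
popright(): [65]
popleft(): []
pushright(46): [46]
pushleft(88): [88, 46]
pushleft(18): [18, 88, 46]
pushleft(17): [17, 18, 88, 46]
pushleft(58): [58, 17, 18, 88, 46]
popright(): [58, 17, 18, 88]

Answer: 58 17 18 88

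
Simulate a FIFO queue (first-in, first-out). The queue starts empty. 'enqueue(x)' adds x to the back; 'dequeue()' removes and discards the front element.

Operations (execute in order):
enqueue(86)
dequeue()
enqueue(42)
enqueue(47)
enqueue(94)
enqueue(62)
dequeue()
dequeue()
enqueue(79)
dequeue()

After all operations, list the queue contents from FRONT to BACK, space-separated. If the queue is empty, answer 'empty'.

enqueue(86): [86]
dequeue(): []
enqueue(42): [42]
enqueue(47): [42, 47]
enqueue(94): [42, 47, 94]
enqueue(62): [42, 47, 94, 62]
dequeue(): [47, 94, 62]
dequeue(): [94, 62]
enqueue(79): [94, 62, 79]
dequeue(): [62, 79]

Answer: 62 79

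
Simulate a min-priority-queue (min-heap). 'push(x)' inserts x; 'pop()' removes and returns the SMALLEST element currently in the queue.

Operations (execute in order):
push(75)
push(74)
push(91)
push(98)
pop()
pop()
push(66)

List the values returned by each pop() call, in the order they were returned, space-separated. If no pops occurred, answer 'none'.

Answer: 74 75

Derivation:
push(75): heap contents = [75]
push(74): heap contents = [74, 75]
push(91): heap contents = [74, 75, 91]
push(98): heap contents = [74, 75, 91, 98]
pop() → 74: heap contents = [75, 91, 98]
pop() → 75: heap contents = [91, 98]
push(66): heap contents = [66, 91, 98]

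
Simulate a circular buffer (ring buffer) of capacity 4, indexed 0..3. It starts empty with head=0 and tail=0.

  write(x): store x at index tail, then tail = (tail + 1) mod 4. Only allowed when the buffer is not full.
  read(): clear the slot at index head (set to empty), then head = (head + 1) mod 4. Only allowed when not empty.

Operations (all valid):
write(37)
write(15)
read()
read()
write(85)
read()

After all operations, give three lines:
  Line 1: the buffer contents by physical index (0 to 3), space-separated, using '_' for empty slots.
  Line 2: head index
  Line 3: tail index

Answer: _ _ _ _
3
3

Derivation:
write(37): buf=[37 _ _ _], head=0, tail=1, size=1
write(15): buf=[37 15 _ _], head=0, tail=2, size=2
read(): buf=[_ 15 _ _], head=1, tail=2, size=1
read(): buf=[_ _ _ _], head=2, tail=2, size=0
write(85): buf=[_ _ 85 _], head=2, tail=3, size=1
read(): buf=[_ _ _ _], head=3, tail=3, size=0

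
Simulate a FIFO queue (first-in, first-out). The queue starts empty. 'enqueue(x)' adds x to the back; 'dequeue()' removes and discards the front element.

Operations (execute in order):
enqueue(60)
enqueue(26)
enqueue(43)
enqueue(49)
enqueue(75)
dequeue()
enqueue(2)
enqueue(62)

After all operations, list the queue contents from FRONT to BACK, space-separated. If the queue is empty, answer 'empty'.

enqueue(60): [60]
enqueue(26): [60, 26]
enqueue(43): [60, 26, 43]
enqueue(49): [60, 26, 43, 49]
enqueue(75): [60, 26, 43, 49, 75]
dequeue(): [26, 43, 49, 75]
enqueue(2): [26, 43, 49, 75, 2]
enqueue(62): [26, 43, 49, 75, 2, 62]

Answer: 26 43 49 75 2 62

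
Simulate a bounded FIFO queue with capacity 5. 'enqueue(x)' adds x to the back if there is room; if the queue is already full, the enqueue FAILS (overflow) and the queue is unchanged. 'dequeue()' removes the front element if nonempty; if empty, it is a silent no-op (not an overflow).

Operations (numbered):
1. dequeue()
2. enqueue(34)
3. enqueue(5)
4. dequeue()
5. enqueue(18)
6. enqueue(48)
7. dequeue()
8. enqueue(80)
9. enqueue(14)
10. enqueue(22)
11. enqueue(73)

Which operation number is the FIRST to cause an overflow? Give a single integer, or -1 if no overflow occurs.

Answer: 11

Derivation:
1. dequeue(): empty, no-op, size=0
2. enqueue(34): size=1
3. enqueue(5): size=2
4. dequeue(): size=1
5. enqueue(18): size=2
6. enqueue(48): size=3
7. dequeue(): size=2
8. enqueue(80): size=3
9. enqueue(14): size=4
10. enqueue(22): size=5
11. enqueue(73): size=5=cap → OVERFLOW (fail)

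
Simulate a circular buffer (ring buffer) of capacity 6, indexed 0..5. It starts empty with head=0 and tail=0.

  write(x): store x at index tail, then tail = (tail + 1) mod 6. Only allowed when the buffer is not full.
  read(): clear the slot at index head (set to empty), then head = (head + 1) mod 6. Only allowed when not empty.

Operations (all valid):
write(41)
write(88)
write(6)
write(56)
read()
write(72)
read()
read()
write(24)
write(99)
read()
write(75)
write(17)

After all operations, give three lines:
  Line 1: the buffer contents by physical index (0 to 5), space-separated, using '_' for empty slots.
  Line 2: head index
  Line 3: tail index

write(41): buf=[41 _ _ _ _ _], head=0, tail=1, size=1
write(88): buf=[41 88 _ _ _ _], head=0, tail=2, size=2
write(6): buf=[41 88 6 _ _ _], head=0, tail=3, size=3
write(56): buf=[41 88 6 56 _ _], head=0, tail=4, size=4
read(): buf=[_ 88 6 56 _ _], head=1, tail=4, size=3
write(72): buf=[_ 88 6 56 72 _], head=1, tail=5, size=4
read(): buf=[_ _ 6 56 72 _], head=2, tail=5, size=3
read(): buf=[_ _ _ 56 72 _], head=3, tail=5, size=2
write(24): buf=[_ _ _ 56 72 24], head=3, tail=0, size=3
write(99): buf=[99 _ _ 56 72 24], head=3, tail=1, size=4
read(): buf=[99 _ _ _ 72 24], head=4, tail=1, size=3
write(75): buf=[99 75 _ _ 72 24], head=4, tail=2, size=4
write(17): buf=[99 75 17 _ 72 24], head=4, tail=3, size=5

Answer: 99 75 17 _ 72 24
4
3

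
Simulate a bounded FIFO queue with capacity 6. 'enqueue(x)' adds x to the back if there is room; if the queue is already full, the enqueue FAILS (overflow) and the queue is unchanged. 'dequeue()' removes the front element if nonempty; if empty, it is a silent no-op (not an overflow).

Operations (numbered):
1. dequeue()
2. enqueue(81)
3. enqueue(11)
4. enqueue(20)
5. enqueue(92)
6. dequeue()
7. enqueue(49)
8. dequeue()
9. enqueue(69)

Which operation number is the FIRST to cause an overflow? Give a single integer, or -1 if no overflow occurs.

Answer: -1

Derivation:
1. dequeue(): empty, no-op, size=0
2. enqueue(81): size=1
3. enqueue(11): size=2
4. enqueue(20): size=3
5. enqueue(92): size=4
6. dequeue(): size=3
7. enqueue(49): size=4
8. dequeue(): size=3
9. enqueue(69): size=4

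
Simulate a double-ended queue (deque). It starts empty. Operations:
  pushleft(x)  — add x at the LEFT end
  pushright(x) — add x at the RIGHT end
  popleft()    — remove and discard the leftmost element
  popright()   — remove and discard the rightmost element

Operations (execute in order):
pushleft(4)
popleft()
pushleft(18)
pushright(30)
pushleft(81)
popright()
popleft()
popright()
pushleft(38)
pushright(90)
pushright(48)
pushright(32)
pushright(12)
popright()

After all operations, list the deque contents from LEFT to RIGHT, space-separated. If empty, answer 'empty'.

Answer: 38 90 48 32

Derivation:
pushleft(4): [4]
popleft(): []
pushleft(18): [18]
pushright(30): [18, 30]
pushleft(81): [81, 18, 30]
popright(): [81, 18]
popleft(): [18]
popright(): []
pushleft(38): [38]
pushright(90): [38, 90]
pushright(48): [38, 90, 48]
pushright(32): [38, 90, 48, 32]
pushright(12): [38, 90, 48, 32, 12]
popright(): [38, 90, 48, 32]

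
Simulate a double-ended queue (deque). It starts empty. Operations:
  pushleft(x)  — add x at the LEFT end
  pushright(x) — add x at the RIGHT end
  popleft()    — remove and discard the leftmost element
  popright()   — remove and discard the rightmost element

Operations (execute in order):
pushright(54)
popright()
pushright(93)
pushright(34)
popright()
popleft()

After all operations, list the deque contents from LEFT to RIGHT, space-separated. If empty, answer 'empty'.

pushright(54): [54]
popright(): []
pushright(93): [93]
pushright(34): [93, 34]
popright(): [93]
popleft(): []

Answer: empty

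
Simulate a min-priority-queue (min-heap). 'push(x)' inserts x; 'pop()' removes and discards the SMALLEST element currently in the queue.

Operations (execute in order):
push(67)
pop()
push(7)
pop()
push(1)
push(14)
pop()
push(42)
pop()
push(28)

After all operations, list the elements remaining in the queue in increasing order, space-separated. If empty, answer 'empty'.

push(67): heap contents = [67]
pop() → 67: heap contents = []
push(7): heap contents = [7]
pop() → 7: heap contents = []
push(1): heap contents = [1]
push(14): heap contents = [1, 14]
pop() → 1: heap contents = [14]
push(42): heap contents = [14, 42]
pop() → 14: heap contents = [42]
push(28): heap contents = [28, 42]

Answer: 28 42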